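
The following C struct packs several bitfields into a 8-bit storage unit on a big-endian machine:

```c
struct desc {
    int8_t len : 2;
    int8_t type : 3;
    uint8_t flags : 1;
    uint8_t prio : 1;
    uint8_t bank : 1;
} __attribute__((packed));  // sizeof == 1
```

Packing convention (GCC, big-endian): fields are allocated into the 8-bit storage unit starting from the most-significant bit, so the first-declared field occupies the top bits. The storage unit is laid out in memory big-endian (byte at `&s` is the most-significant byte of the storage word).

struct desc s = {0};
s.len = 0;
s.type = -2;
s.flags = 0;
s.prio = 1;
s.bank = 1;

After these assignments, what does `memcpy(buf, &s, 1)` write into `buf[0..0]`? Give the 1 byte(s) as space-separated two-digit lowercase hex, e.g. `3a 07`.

33

[6+:2] len=0 & 0x3 = 0x0; word=0x00
[3+:3] type=-2 & 0x7 = 0x6; word=0x30
[2+:1] flags=0 & 0x1 = 0x0; word=0x30
[1+:1] prio=1 & 0x1 = 0x1; word=0x32
[0+:1] bank=1 & 0x1 = 0x1; word=0x33
word = 0x33 → big-endian bytes:
  [0]=0x33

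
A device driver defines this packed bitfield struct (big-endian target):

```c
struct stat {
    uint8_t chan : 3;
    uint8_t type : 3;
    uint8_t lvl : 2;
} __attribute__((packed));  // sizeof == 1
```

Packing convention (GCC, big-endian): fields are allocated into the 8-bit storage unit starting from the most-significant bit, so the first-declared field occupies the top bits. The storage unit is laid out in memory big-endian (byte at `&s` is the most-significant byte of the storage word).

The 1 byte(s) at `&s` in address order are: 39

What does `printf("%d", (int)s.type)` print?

6

[0]=0x39 (big-endian) → word 0x39
chan:3 @ bit 5 → (0x39>>5)&0x7 = 0x1
type:3 @ bit 2 → (0x39>>2)&0x7 = 0x6  ←
lvl:2 @ bit 0 → (0x39>>0)&0x3 = 0x1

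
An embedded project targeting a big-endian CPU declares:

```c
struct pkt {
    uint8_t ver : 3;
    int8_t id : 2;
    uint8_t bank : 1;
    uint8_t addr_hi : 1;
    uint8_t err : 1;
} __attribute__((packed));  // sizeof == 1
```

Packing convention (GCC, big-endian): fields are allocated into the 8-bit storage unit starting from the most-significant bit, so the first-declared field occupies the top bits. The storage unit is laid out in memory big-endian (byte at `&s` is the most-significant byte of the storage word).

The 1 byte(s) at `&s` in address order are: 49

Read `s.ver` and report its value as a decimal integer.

[0]=0x49 (big-endian) → word 0x49
ver:3 @ bit 5 → (0x49>>5)&0x7 = 0x2  ←
id:2 @ bit 3 → (0x49>>3)&0x3 = 0x1
bank:1 @ bit 2 → (0x49>>2)&0x1 = 0x0
addr_hi:1 @ bit 1 → (0x49>>1)&0x1 = 0x0
err:1 @ bit 0 → (0x49>>0)&0x1 = 0x1

2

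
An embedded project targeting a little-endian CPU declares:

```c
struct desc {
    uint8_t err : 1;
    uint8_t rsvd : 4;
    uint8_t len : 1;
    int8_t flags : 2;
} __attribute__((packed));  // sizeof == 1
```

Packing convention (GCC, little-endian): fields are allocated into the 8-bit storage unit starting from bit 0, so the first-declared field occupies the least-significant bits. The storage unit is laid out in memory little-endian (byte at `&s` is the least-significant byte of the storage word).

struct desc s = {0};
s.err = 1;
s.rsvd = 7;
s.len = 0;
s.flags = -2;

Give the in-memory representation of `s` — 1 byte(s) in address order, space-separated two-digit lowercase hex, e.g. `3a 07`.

8f

err:1 = 1 → 0x1 << 0 → word 0x01
rsvd:4 = 7 → 0x7 << 1 → word 0x0f
len:1 = 0 → 0x0 << 5 → word 0x0f
flags:2 = -2 → 0x2 << 6 → word 0x8f
word = 0x8f → little-endian bytes:
  [0]=0x8f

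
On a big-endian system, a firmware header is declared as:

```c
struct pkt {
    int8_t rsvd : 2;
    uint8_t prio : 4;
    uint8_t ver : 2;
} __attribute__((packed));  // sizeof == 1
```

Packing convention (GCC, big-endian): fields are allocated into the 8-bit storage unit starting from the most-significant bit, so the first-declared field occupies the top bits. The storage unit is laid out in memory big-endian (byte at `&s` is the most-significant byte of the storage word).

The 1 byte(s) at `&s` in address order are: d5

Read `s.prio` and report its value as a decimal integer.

[0]=0xd5 (big-endian) → word 0xd5
rsvd:2 @ bit 6 → (0xd5>>6)&0x3 = 0x3
prio:4 @ bit 2 → (0xd5>>2)&0xf = 0x5  ←
ver:2 @ bit 0 → (0xd5>>0)&0x3 = 0x1

5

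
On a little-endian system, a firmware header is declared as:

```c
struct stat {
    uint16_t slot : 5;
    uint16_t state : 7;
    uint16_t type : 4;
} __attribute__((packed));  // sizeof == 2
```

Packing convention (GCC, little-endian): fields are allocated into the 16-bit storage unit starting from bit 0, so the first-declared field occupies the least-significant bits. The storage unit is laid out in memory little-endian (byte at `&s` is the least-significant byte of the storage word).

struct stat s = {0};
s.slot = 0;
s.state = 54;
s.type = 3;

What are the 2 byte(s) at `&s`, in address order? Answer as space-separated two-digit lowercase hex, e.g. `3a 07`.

slot (5b) val=0 bits=0x0 at bit 0: 0x0000
state (7b) val=54 bits=0x36 at bit 5: 0x06c0
type (4b) val=3 bits=0x3 at bit 12: 0x36c0
word = 0x36c0 → little-endian bytes:
  [0]=0xc0  [1]=0x36

c0 36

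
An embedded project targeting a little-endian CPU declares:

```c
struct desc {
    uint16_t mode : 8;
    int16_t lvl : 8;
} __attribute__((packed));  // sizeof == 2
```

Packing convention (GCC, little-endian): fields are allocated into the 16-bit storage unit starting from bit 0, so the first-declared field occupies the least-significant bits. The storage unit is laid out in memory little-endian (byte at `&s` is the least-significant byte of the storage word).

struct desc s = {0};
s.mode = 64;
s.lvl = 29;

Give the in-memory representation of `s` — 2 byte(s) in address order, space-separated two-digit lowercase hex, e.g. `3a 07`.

[0+:8] mode=64 & 0xff = 0x40; word=0x0040
[8+:8] lvl=29 & 0xff = 0x1d; word=0x1d40
word = 0x1d40 → little-endian bytes:
  [0]=0x40  [1]=0x1d

40 1d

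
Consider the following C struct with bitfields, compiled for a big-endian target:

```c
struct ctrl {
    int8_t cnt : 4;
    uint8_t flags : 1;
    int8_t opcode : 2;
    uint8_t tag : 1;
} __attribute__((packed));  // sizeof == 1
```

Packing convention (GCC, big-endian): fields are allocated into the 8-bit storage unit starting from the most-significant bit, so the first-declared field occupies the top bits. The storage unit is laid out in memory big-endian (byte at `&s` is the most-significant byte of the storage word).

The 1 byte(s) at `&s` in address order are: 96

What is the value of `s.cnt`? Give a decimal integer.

[0]=0x96 (big-endian) → word 0x96
cnt:4 @ bit 4 → (0x96>>4)&0xf = 0x9  ←
flags:1 @ bit 3 → (0x96>>3)&0x1 = 0x0
opcode:2 @ bit 1 → (0x96>>1)&0x3 = 0x3
tag:1 @ bit 0 → (0x96>>0)&0x1 = 0x0
cnt signed 4b, MSB=1: 9 - 16 = -7

-7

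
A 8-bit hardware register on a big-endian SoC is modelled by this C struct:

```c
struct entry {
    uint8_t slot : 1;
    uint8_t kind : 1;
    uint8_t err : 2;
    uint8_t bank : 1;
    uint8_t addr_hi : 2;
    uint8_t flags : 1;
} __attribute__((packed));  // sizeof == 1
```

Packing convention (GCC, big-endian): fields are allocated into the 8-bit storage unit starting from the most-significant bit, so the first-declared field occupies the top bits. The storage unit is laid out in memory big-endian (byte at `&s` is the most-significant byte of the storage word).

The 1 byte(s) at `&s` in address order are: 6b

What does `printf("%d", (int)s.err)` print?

2

[0]=0x6b (big-endian) → word 0x6b
slot [7+:1] = (word>>7) & 0x1 = 0
kind [6+:1] = (word>>6) & 0x1 = 1
err [4+:2] = (word>>4) & 0x3 = 2  ←
bank [3+:1] = (word>>3) & 0x1 = 1
addr_hi [1+:2] = (word>>1) & 0x3 = 1
flags [0+:1] = (word>>0) & 0x1 = 1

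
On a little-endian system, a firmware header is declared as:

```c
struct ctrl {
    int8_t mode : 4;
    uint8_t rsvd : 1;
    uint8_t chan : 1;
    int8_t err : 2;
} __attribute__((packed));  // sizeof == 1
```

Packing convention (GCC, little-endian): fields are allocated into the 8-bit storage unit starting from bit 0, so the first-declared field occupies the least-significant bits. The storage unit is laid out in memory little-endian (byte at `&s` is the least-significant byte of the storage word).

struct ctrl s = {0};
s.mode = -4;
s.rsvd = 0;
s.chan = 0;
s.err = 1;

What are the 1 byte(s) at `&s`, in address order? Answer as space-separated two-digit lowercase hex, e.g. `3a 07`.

mode (4b) val=-4 bits=0xc at bit 0: 0x0c
rsvd (1b) val=0 bits=0x0 at bit 4: 0x0c
chan (1b) val=0 bits=0x0 at bit 5: 0x0c
err (2b) val=1 bits=0x1 at bit 6: 0x4c
word = 0x4c → little-endian bytes:
  [0]=0x4c

4c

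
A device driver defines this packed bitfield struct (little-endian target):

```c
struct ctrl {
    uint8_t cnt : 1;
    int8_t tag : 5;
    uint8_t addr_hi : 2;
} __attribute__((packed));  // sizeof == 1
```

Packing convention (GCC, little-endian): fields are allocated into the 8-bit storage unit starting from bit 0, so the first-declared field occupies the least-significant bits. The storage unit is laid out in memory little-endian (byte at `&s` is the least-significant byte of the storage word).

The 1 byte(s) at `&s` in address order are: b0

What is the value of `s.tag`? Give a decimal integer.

-8

[0]=0xb0 (little-endian) → word 0xb0
cnt [0+:1] = (word>>0) & 0x1 = 0
tag [1+:5] = (word>>1) & 0x1f = 24  ←
addr_hi [6+:2] = (word>>6) & 0x3 = 2
tag signed 5b, MSB=1: 24 - 32 = -8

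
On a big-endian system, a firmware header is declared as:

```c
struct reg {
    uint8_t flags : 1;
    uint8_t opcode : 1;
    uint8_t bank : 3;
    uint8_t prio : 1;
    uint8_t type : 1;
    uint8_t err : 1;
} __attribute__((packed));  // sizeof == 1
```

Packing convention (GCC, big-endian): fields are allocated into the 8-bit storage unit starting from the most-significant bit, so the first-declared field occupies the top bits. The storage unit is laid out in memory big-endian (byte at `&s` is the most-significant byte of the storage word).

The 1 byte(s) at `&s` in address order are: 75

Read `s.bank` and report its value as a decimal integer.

6

[0]=0x75 (big-endian) → word 0x75
flags [7+:1] = (word>>7) & 0x1 = 0
opcode [6+:1] = (word>>6) & 0x1 = 1
bank [3+:3] = (word>>3) & 0x7 = 6  ←
prio [2+:1] = (word>>2) & 0x1 = 1
type [1+:1] = (word>>1) & 0x1 = 0
err [0+:1] = (word>>0) & 0x1 = 1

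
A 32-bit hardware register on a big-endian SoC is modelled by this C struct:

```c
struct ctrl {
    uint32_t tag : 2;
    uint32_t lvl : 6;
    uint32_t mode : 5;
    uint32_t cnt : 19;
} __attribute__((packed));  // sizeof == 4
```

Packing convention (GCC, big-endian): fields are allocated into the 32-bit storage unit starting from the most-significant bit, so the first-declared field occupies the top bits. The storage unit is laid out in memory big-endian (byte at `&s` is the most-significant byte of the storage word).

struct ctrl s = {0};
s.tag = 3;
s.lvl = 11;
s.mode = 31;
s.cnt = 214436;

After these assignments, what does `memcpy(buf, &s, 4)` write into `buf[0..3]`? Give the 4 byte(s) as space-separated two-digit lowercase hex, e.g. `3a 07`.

[30+:2] tag=3 & 0x3 = 0x3; word=0xc0000000
[24+:6] lvl=11 & 0x3f = 0xb; word=0xcb000000
[19+:5] mode=31 & 0x1f = 0x1f; word=0xcbf80000
[0+:19] cnt=214436 & 0x7ffff = 0x345a4; word=0xcbfb45a4
word = 0xcbfb45a4 → big-endian bytes:
  [0]=0xcb  [1]=0xfb  [2]=0x45  [3]=0xa4

cb fb 45 a4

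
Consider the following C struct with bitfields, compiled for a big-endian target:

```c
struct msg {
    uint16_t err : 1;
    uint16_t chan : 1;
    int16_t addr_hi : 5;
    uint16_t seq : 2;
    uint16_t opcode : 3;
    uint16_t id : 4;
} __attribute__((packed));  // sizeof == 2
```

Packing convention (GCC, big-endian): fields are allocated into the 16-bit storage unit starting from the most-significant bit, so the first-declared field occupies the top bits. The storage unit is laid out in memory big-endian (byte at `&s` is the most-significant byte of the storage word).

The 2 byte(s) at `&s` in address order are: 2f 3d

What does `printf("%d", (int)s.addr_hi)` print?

-9

[0]=0x2f [1]=0x3d (big-endian) → word 0x2f3d
err [15+:1] = (word>>15) & 0x1 = 0
chan [14+:1] = (word>>14) & 0x1 = 0
addr_hi [9+:5] = (word>>9) & 0x1f = 23  ←
seq [7+:2] = (word>>7) & 0x3 = 2
opcode [4+:3] = (word>>4) & 0x7 = 3
id [0+:4] = (word>>0) & 0xf = 13
addr_hi signed 5b, MSB=1: 23 - 32 = -9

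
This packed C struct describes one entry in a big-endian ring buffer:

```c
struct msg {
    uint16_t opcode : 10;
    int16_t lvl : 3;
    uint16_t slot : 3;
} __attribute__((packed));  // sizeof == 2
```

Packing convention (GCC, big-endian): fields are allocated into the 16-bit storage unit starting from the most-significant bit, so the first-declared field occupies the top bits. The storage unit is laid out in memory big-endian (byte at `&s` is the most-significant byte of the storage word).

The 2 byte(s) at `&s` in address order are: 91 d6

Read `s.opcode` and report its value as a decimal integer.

583

[0]=0x91 [1]=0xd6 (big-endian) → word 0x91d6
opcode [6+:10] = (word>>6) & 0x3ff = 583  ←
lvl [3+:3] = (word>>3) & 0x7 = 2
slot [0+:3] = (word>>0) & 0x7 = 6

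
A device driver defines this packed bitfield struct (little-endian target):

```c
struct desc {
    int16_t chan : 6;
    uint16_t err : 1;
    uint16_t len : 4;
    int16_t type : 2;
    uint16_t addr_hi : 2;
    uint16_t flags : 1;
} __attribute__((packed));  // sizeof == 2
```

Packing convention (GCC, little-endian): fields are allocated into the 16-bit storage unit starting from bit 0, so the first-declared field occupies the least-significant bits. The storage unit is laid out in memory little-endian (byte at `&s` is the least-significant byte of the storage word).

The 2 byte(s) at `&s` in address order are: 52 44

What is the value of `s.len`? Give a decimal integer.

[0]=0x52 [1]=0x44 (little-endian) → word 0x4452
chan [0+:6] = (word>>0) & 0x3f = 18
err [6+:1] = (word>>6) & 0x1 = 1
len [7+:4] = (word>>7) & 0xf = 8  ←
type [11+:2] = (word>>11) & 0x3 = 0
addr_hi [13+:2] = (word>>13) & 0x3 = 2
flags [15+:1] = (word>>15) & 0x1 = 0

8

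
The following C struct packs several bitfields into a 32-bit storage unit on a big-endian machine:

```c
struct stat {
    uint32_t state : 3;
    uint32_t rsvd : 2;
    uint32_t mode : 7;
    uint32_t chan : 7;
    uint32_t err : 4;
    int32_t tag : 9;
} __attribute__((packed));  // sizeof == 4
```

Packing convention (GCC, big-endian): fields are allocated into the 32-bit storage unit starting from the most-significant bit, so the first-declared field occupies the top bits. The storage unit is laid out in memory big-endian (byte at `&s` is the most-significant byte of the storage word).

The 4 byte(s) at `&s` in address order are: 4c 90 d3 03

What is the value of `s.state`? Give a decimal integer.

[0]=0x4c [1]=0x90 [2]=0xd3 [3]=0x03 (big-endian) → word 0x4c90d303
state:3 @ bit 29 → (0x4c90d303>>29)&0x7 = 0x2  ←
rsvd:2 @ bit 27 → (0x4c90d303>>27)&0x3 = 0x1
mode:7 @ bit 20 → (0x4c90d303>>20)&0x7f = 0x49
chan:7 @ bit 13 → (0x4c90d303>>13)&0x7f = 0x6
err:4 @ bit 9 → (0x4c90d303>>9)&0xf = 0x9
tag:9 @ bit 0 → (0x4c90d303>>0)&0x1ff = 0x103

2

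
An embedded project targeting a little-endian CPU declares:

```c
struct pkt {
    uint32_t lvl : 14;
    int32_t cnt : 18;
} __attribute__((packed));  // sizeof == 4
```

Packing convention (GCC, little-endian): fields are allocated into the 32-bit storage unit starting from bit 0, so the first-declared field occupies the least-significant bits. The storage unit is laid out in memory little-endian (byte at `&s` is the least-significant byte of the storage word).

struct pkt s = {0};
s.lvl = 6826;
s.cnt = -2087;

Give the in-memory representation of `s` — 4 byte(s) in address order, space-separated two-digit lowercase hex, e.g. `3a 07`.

[0+:14] lvl=6826 & 0x3fff = 0x1aaa; word=0x00001aaa
[14+:18] cnt=-2087 & 0x3ffff = 0x3f7d9; word=0xfdf65aaa
word = 0xfdf65aaa → little-endian bytes:
  [0]=0xaa  [1]=0x5a  [2]=0xf6  [3]=0xfd

aa 5a f6 fd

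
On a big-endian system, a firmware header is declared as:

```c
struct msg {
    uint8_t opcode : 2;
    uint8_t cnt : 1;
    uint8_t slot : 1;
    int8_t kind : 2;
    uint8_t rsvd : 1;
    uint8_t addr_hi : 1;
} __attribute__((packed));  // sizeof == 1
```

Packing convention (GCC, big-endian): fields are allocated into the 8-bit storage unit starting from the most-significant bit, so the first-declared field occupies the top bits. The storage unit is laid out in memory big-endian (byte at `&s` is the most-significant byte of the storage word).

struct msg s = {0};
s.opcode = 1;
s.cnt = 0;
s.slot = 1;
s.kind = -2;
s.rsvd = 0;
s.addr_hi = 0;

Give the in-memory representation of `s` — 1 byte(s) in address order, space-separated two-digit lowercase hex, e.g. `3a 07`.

opcode:2 = 1 → 0x1 << 6 → word 0x40
cnt:1 = 0 → 0x0 << 5 → word 0x40
slot:1 = 1 → 0x1 << 4 → word 0x50
kind:2 = -2 → 0x2 << 2 → word 0x58
rsvd:1 = 0 → 0x0 << 1 → word 0x58
addr_hi:1 = 0 → 0x0 << 0 → word 0x58
word = 0x58 → big-endian bytes:
  [0]=0x58

58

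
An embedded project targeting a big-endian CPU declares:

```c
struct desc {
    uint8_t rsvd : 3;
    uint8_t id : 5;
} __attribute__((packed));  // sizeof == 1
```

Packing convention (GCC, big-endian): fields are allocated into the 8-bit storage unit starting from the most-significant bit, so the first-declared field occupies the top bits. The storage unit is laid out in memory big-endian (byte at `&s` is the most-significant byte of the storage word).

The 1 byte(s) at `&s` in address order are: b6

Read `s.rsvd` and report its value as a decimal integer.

5

[0]=0xb6 (big-endian) → word 0xb6
rsvd:3 @ bit 5 → (0xb6>>5)&0x7 = 0x5  ←
id:5 @ bit 0 → (0xb6>>0)&0x1f = 0x16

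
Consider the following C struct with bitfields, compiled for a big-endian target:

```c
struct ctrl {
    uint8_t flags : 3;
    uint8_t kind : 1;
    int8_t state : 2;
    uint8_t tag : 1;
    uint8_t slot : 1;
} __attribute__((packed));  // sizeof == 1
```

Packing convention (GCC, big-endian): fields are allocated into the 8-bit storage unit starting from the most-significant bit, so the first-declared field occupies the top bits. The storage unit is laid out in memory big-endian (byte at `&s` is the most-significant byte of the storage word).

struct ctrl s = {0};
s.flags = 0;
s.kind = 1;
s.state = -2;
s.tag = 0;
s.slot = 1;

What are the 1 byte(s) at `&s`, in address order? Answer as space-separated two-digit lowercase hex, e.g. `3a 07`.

19

flags (3b) val=0 bits=0x0 at bit 5: 0x00
kind (1b) val=1 bits=0x1 at bit 4: 0x10
state (2b) val=-2 bits=0x2 at bit 2: 0x18
tag (1b) val=0 bits=0x0 at bit 1: 0x18
slot (1b) val=1 bits=0x1 at bit 0: 0x19
word = 0x19 → big-endian bytes:
  [0]=0x19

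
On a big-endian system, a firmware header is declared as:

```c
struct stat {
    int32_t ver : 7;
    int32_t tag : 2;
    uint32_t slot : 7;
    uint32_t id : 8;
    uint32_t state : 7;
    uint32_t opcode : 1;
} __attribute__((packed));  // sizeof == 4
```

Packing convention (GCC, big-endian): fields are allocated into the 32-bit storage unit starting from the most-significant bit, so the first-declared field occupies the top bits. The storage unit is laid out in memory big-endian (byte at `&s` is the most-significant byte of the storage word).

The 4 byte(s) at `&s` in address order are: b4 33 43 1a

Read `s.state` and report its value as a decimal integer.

[0]=0xb4 [1]=0x33 [2]=0x43 [3]=0x1a (big-endian) → word 0xb433431a
ver [25+:7] = (word>>25) & 0x7f = 90
tag [23+:2] = (word>>23) & 0x3 = 0
slot [16+:7] = (word>>16) & 0x7f = 51
id [8+:8] = (word>>8) & 0xff = 67
state [1+:7] = (word>>1) & 0x7f = 13  ←
opcode [0+:1] = (word>>0) & 0x1 = 0

13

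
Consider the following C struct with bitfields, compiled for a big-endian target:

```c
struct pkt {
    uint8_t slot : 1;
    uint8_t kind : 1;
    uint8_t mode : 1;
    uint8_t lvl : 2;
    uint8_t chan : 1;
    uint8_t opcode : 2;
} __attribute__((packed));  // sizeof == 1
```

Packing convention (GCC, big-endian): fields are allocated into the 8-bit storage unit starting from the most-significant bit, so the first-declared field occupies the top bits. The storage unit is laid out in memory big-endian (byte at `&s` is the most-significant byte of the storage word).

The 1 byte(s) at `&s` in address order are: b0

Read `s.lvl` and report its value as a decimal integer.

2

[0]=0xb0 (big-endian) → word 0xb0
slot [7+:1] = (word>>7) & 0x1 = 1
kind [6+:1] = (word>>6) & 0x1 = 0
mode [5+:1] = (word>>5) & 0x1 = 1
lvl [3+:2] = (word>>3) & 0x3 = 2  ←
chan [2+:1] = (word>>2) & 0x1 = 0
opcode [0+:2] = (word>>0) & 0x3 = 0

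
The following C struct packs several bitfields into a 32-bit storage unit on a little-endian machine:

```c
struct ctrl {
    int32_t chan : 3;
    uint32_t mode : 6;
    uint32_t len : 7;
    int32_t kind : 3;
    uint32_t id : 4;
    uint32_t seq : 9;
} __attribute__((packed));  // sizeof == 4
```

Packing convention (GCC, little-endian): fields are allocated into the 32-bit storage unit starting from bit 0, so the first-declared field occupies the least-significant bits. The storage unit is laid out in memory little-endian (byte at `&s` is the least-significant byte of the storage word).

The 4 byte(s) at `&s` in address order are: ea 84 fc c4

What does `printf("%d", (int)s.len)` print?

66

[0]=0xea [1]=0x84 [2]=0xfc [3]=0xc4 (little-endian) → word 0xc4fc84ea
chan [0+:3] = (word>>0) & 0x7 = 2
mode [3+:6] = (word>>3) & 0x3f = 29
len [9+:7] = (word>>9) & 0x7f = 66  ←
kind [16+:3] = (word>>16) & 0x7 = 4
id [19+:4] = (word>>19) & 0xf = 15
seq [23+:9] = (word>>23) & 0x1ff = 393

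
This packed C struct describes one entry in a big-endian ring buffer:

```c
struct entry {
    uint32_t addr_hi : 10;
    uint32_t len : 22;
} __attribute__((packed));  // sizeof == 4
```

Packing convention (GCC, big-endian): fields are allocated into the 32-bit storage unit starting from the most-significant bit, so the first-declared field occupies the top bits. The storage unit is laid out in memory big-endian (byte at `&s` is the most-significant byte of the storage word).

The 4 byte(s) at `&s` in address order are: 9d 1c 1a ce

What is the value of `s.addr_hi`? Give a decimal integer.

[0]=0x9d [1]=0x1c [2]=0x1a [3]=0xce (big-endian) → word 0x9d1c1ace
addr_hi:10 @ bit 22 → (0x9d1c1ace>>22)&0x3ff = 0x274  ←
len:22 @ bit 0 → (0x9d1c1ace>>0)&0x3fffff = 0x1c1ace

628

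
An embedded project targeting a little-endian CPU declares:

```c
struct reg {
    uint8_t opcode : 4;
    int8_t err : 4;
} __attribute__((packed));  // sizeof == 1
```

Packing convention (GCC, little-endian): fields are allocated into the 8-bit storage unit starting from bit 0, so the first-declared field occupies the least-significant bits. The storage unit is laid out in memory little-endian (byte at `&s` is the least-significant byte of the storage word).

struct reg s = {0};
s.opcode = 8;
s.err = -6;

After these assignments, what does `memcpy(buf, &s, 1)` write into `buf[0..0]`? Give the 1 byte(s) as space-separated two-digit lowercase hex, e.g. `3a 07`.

a8

opcode (4b) val=8 bits=0x8 at bit 0: 0x08
err (4b) val=-6 bits=0xa at bit 4: 0xa8
word = 0xa8 → little-endian bytes:
  [0]=0xa8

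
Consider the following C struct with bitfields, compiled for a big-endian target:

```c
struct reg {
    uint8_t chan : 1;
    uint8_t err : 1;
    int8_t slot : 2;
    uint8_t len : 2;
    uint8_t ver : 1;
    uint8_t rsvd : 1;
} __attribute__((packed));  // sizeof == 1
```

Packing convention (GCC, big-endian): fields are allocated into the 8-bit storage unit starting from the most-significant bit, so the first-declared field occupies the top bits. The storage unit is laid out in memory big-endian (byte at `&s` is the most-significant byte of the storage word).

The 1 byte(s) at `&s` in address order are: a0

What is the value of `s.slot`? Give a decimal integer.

[0]=0xa0 (big-endian) → word 0xa0
chan:1 @ bit 7 → (0xa0>>7)&0x1 = 0x1
err:1 @ bit 6 → (0xa0>>6)&0x1 = 0x0
slot:2 @ bit 4 → (0xa0>>4)&0x3 = 0x2  ←
len:2 @ bit 2 → (0xa0>>2)&0x3 = 0x0
ver:1 @ bit 1 → (0xa0>>1)&0x1 = 0x0
rsvd:1 @ bit 0 → (0xa0>>0)&0x1 = 0x0
slot signed 2b, MSB=1: 2 - 4 = -2

-2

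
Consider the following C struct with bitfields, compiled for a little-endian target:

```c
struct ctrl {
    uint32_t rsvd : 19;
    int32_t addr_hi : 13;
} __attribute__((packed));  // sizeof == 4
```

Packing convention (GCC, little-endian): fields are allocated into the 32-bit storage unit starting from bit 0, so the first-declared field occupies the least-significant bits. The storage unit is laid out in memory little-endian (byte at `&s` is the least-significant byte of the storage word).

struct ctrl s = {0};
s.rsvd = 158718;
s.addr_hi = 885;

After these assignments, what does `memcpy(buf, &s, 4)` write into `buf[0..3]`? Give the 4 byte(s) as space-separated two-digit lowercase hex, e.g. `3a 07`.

fe 6b aa 1b

[0+:19] rsvd=158718 & 0x7ffff = 0x26bfe; word=0x00026bfe
[19+:13] addr_hi=885 & 0x1fff = 0x375; word=0x1baa6bfe
word = 0x1baa6bfe → little-endian bytes:
  [0]=0xfe  [1]=0x6b  [2]=0xaa  [3]=0x1b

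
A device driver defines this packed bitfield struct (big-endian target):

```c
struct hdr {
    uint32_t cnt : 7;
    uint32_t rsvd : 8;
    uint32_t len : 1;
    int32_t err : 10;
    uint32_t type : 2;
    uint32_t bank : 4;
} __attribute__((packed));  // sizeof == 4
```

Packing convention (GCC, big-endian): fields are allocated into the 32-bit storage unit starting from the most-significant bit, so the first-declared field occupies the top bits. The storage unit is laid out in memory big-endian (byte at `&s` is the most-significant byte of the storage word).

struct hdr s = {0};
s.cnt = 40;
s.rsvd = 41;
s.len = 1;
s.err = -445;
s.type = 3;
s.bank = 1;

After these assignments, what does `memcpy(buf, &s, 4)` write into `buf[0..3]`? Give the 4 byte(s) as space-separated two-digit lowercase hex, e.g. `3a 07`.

50 53 90 f1

cnt (7b) val=40 bits=0x28 at bit 25: 0x50000000
rsvd (8b) val=41 bits=0x29 at bit 17: 0x50520000
len (1b) val=1 bits=0x1 at bit 16: 0x50530000
err (10b) val=-445 bits=0x243 at bit 6: 0x505390c0
type (2b) val=3 bits=0x3 at bit 4: 0x505390f0
bank (4b) val=1 bits=0x1 at bit 0: 0x505390f1
word = 0x505390f1 → big-endian bytes:
  [0]=0x50  [1]=0x53  [2]=0x90  [3]=0xf1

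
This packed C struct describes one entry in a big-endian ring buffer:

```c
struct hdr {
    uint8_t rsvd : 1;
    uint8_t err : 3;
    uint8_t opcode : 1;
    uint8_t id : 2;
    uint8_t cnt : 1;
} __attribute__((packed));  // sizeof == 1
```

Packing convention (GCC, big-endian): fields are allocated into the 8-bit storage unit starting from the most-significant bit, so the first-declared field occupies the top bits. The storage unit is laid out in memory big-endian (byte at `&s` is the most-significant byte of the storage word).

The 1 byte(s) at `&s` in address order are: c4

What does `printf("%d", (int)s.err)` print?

4

[0]=0xc4 (big-endian) → word 0xc4
rsvd:1 @ bit 7 → (0xc4>>7)&0x1 = 0x1
err:3 @ bit 4 → (0xc4>>4)&0x7 = 0x4  ←
opcode:1 @ bit 3 → (0xc4>>3)&0x1 = 0x0
id:2 @ bit 1 → (0xc4>>1)&0x3 = 0x2
cnt:1 @ bit 0 → (0xc4>>0)&0x1 = 0x0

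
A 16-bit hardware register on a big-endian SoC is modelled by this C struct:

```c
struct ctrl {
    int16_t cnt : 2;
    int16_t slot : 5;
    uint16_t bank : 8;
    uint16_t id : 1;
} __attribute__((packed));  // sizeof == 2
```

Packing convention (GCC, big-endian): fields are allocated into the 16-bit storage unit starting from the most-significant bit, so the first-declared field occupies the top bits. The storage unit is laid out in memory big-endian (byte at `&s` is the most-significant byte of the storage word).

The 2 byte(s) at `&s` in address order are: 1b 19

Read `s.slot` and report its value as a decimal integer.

[0]=0x1b [1]=0x19 (big-endian) → word 0x1b19
cnt [14+:2] = (word>>14) & 0x3 = 0
slot [9+:5] = (word>>9) & 0x1f = 13  ←
bank [1+:8] = (word>>1) & 0xff = 140
id [0+:1] = (word>>0) & 0x1 = 1
slot signed 5b, MSB=0: value = 13

13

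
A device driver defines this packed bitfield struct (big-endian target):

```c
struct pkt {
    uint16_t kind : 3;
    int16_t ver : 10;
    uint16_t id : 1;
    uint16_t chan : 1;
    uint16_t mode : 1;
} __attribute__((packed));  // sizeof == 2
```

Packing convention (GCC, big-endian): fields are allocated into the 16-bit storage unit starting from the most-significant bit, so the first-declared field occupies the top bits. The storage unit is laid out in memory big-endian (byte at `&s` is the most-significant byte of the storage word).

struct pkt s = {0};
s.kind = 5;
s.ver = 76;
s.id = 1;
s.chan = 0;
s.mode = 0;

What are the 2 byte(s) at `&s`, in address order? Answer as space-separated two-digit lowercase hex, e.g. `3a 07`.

kind:3 = 5 → 0x5 << 13 → word 0xa000
ver:10 = 76 → 0x4c << 3 → word 0xa260
id:1 = 1 → 0x1 << 2 → word 0xa264
chan:1 = 0 → 0x0 << 1 → word 0xa264
mode:1 = 0 → 0x0 << 0 → word 0xa264
word = 0xa264 → big-endian bytes:
  [0]=0xa2  [1]=0x64

a2 64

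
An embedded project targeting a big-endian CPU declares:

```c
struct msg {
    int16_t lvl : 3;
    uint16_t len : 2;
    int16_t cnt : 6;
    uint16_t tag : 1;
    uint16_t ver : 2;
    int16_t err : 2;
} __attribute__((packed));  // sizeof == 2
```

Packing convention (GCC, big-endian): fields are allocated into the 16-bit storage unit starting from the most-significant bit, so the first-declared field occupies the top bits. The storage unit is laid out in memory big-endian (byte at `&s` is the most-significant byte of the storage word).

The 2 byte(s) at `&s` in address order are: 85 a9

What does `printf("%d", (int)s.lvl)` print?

-4

[0]=0x85 [1]=0xa9 (big-endian) → word 0x85a9
lvl [13+:3] = (word>>13) & 0x7 = 4  ←
len [11+:2] = (word>>11) & 0x3 = 0
cnt [5+:6] = (word>>5) & 0x3f = 45
tag [4+:1] = (word>>4) & 0x1 = 0
ver [2+:2] = (word>>2) & 0x3 = 2
err [0+:2] = (word>>0) & 0x3 = 1
lvl signed 3b, MSB=1: 4 - 8 = -4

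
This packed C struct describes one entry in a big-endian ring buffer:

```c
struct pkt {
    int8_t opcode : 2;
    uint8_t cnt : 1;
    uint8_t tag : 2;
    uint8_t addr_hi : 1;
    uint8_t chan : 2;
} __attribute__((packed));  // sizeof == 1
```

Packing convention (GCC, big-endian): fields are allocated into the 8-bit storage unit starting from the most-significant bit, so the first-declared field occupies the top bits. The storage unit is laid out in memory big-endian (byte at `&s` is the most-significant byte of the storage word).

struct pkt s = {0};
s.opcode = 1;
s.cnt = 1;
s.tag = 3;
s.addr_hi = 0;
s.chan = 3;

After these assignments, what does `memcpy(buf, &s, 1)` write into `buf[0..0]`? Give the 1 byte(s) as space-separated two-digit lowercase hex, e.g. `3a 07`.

7b

opcode:2 = 1 → 0x1 << 6 → word 0x40
cnt:1 = 1 → 0x1 << 5 → word 0x60
tag:2 = 3 → 0x3 << 3 → word 0x78
addr_hi:1 = 0 → 0x0 << 2 → word 0x78
chan:2 = 3 → 0x3 << 0 → word 0x7b
word = 0x7b → big-endian bytes:
  [0]=0x7b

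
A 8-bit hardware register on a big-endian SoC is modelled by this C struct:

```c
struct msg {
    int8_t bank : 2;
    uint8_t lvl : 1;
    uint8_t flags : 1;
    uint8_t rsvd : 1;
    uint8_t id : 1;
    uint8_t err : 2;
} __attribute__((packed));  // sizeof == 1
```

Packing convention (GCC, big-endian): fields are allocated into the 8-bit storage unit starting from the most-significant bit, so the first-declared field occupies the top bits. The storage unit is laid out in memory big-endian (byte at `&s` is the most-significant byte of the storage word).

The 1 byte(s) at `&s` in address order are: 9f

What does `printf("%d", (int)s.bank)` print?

[0]=0x9f (big-endian) → word 0x9f
bank [6+:2] = (word>>6) & 0x3 = 2  ←
lvl [5+:1] = (word>>5) & 0x1 = 0
flags [4+:1] = (word>>4) & 0x1 = 1
rsvd [3+:1] = (word>>3) & 0x1 = 1
id [2+:1] = (word>>2) & 0x1 = 1
err [0+:2] = (word>>0) & 0x3 = 3
bank signed 2b, MSB=1: 2 - 4 = -2

-2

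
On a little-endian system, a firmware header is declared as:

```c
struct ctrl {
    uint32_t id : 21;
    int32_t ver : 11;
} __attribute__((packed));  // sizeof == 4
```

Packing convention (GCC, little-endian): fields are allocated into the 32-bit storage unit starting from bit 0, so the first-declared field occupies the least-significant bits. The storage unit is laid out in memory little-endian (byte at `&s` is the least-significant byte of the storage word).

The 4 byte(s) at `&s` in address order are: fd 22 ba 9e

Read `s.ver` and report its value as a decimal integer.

-779

[0]=0xfd [1]=0x22 [2]=0xba [3]=0x9e (little-endian) → word 0x9eba22fd
id:21 @ bit 0 → (0x9eba22fd>>0)&0x1fffff = 0x1a22fd
ver:11 @ bit 21 → (0x9eba22fd>>21)&0x7ff = 0x4f5  ←
ver signed 11b, MSB=1: 1269 - 2048 = -779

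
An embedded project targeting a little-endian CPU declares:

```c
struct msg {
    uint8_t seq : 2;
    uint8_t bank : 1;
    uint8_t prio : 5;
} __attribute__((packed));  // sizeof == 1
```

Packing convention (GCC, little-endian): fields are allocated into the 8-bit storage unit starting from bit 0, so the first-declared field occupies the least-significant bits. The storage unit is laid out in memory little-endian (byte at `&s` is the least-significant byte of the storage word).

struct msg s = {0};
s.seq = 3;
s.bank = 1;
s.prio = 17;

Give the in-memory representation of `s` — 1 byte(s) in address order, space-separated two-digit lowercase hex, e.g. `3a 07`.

8f

seq (2b) val=3 bits=0x3 at bit 0: 0x03
bank (1b) val=1 bits=0x1 at bit 2: 0x07
prio (5b) val=17 bits=0x11 at bit 3: 0x8f
word = 0x8f → little-endian bytes:
  [0]=0x8f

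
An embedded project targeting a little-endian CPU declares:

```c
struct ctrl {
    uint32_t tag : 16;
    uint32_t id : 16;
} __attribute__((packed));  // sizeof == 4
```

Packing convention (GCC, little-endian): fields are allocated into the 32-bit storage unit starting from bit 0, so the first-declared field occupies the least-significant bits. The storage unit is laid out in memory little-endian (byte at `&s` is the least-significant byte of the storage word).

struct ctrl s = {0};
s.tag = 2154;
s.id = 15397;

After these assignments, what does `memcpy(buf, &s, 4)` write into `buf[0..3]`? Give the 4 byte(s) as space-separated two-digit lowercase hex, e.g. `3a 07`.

tag (16b) val=2154 bits=0x86a at bit 0: 0x0000086a
id (16b) val=15397 bits=0x3c25 at bit 16: 0x3c25086a
word = 0x3c25086a → little-endian bytes:
  [0]=0x6a  [1]=0x08  [2]=0x25  [3]=0x3c

6a 08 25 3c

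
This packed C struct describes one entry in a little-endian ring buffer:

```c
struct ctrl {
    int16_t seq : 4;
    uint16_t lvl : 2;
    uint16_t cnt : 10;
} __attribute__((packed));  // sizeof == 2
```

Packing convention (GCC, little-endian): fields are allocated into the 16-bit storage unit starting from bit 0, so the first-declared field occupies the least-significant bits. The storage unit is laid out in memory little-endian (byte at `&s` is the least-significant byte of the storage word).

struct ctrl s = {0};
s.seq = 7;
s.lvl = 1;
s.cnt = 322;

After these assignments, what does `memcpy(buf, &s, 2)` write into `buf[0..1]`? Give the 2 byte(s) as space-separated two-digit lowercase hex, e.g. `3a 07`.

seq (4b) val=7 bits=0x7 at bit 0: 0x0007
lvl (2b) val=1 bits=0x1 at bit 4: 0x0017
cnt (10b) val=322 bits=0x142 at bit 6: 0x5097
word = 0x5097 → little-endian bytes:
  [0]=0x97  [1]=0x50

97 50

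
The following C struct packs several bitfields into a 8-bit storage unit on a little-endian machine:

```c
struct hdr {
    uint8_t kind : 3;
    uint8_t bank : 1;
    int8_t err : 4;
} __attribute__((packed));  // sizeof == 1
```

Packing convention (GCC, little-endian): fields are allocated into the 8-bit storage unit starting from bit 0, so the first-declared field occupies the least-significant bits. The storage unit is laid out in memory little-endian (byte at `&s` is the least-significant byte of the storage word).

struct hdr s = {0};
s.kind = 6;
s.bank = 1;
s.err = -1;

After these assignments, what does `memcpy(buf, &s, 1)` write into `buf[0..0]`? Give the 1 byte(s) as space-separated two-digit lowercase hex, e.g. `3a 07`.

kind:3 = 6 → 0x6 << 0 → word 0x06
bank:1 = 1 → 0x1 << 3 → word 0x0e
err:4 = -1 → 0xf << 4 → word 0xfe
word = 0xfe → little-endian bytes:
  [0]=0xfe

fe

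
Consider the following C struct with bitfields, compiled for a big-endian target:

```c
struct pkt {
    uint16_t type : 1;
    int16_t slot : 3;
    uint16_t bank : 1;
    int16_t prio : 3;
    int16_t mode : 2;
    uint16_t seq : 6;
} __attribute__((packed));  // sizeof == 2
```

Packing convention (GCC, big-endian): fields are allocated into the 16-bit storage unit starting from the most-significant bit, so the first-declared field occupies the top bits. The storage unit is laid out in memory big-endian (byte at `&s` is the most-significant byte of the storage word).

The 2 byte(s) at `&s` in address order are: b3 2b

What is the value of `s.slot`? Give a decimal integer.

3

[0]=0xb3 [1]=0x2b (big-endian) → word 0xb32b
type:1 @ bit 15 → (0xb32b>>15)&0x1 = 0x1
slot:3 @ bit 12 → (0xb32b>>12)&0x7 = 0x3  ←
bank:1 @ bit 11 → (0xb32b>>11)&0x1 = 0x0
prio:3 @ bit 8 → (0xb32b>>8)&0x7 = 0x3
mode:2 @ bit 6 → (0xb32b>>6)&0x3 = 0x0
seq:6 @ bit 0 → (0xb32b>>0)&0x3f = 0x2b
slot signed 3b, MSB=0: value = 3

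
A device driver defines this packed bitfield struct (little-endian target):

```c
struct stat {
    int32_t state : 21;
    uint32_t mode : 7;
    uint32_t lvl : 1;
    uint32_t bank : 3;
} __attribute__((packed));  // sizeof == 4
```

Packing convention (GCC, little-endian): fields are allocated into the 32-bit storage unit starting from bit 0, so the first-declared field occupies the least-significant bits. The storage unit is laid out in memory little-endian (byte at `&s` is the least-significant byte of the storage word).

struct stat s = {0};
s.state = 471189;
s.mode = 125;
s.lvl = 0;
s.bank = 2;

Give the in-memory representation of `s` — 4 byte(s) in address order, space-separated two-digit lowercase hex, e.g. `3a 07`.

state (21b) val=471189 bits=0x73095 at bit 0: 0x00073095
mode (7b) val=125 bits=0x7d at bit 21: 0x0fa73095
lvl (1b) val=0 bits=0x0 at bit 28: 0x0fa73095
bank (3b) val=2 bits=0x2 at bit 29: 0x4fa73095
word = 0x4fa73095 → little-endian bytes:
  [0]=0x95  [1]=0x30  [2]=0xa7  [3]=0x4f

95 30 a7 4f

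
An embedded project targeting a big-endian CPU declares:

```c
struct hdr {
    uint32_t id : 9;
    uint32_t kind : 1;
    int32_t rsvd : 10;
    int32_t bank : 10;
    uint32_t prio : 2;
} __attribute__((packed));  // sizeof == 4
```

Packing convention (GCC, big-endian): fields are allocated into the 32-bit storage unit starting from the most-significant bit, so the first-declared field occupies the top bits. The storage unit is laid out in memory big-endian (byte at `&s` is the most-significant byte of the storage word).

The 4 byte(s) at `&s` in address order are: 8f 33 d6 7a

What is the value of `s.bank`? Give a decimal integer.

[0]=0x8f [1]=0x33 [2]=0xd6 [3]=0x7a (big-endian) → word 0x8f33d67a
id [23+:9] = (word>>23) & 0x1ff = 286
kind [22+:1] = (word>>22) & 0x1 = 0
rsvd [12+:10] = (word>>12) & 0x3ff = 829
bank [2+:10] = (word>>2) & 0x3ff = 414  ←
prio [0+:2] = (word>>0) & 0x3 = 2
bank signed 10b, MSB=0: value = 414

414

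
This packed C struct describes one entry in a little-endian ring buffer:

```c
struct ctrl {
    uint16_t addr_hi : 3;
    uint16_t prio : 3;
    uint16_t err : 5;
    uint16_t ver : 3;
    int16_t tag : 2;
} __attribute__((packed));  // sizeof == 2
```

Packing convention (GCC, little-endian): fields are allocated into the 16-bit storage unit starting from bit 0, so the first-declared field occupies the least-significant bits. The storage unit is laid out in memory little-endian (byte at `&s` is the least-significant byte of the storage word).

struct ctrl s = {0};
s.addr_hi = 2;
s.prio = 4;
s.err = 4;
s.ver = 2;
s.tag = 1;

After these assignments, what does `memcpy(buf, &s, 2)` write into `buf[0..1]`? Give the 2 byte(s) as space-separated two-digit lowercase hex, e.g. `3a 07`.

22 51

[0+:3] addr_hi=2 & 0x7 = 0x2; word=0x0002
[3+:3] prio=4 & 0x7 = 0x4; word=0x0022
[6+:5] err=4 & 0x1f = 0x4; word=0x0122
[11+:3] ver=2 & 0x7 = 0x2; word=0x1122
[14+:2] tag=1 & 0x3 = 0x1; word=0x5122
word = 0x5122 → little-endian bytes:
  [0]=0x22  [1]=0x51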